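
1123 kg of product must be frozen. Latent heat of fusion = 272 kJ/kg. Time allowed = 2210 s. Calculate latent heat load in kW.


Q_lat = m * h_fg / t
Q_lat = 1123 * 272 / 2210
Q_lat = 138.22 kW

138.22


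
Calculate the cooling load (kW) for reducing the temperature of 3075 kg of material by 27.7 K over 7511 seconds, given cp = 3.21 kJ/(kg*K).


Q = m * cp * dT / t
Q = 3075 * 3.21 * 27.7 / 7511
Q = 36.403 kW

36.403


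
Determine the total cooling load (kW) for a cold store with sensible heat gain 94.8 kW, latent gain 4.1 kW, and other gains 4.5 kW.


Q_total = Q_s + Q_l + Q_misc
Q_total = 94.8 + 4.1 + 4.5
Q_total = 103.4 kW

103.4


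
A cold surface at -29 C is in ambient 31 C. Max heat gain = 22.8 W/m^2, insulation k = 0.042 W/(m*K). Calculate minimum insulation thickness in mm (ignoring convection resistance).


dT = 31 - (-29) = 60 K
thickness = k * dT / q_max * 1000
thickness = 0.042 * 60 / 22.8 * 1000
thickness = 110.5 mm

110.5


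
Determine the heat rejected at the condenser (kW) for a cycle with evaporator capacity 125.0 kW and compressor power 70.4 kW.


Q_cond = Q_evap + W
Q_cond = 125.0 + 70.4
Q_cond = 195.4 kW

195.4


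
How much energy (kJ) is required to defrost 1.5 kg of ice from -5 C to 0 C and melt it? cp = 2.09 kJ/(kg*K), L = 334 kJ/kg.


Sensible heat = cp * dT = 2.09 * 5 = 10.45 kJ/kg
Total per kg = 10.45 + 334 = 344.45 kJ/kg
Q = m * total = 1.5 * 344.45
Q = 516.7 kJ

516.7


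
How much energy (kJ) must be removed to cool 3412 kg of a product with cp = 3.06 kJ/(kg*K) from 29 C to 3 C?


dT = 29 - (3) = 26 K
Q = m * cp * dT = 3412 * 3.06 * 26
Q = 271459 kJ

271459


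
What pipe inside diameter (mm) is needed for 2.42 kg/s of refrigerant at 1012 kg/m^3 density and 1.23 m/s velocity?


A = m_dot / (rho * v) = 2.42 / (1012 * 1.23) = 0.001944149876 m^2
d = sqrt(4*A/pi) * 1000
d = 49.8 mm

49.8


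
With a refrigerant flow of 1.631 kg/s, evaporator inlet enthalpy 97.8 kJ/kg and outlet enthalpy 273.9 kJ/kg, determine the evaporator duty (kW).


dh = 273.9 - 97.8 = 176.1 kJ/kg
Q_evap = m_dot * dh = 1.631 * 176.1
Q_evap = 287.22 kW

287.22


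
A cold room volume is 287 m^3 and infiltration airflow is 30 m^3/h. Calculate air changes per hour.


ACH = flow / volume
ACH = 30 / 287
ACH = 0.105

0.105


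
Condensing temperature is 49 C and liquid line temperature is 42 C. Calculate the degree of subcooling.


Subcooling = T_cond - T_liquid
Subcooling = 49 - 42
Subcooling = 7 K

7


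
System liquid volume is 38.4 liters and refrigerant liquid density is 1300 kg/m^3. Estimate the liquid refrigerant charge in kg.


Charge = V * rho / 1000
Charge = 38.4 * 1300 / 1000
Charge = 49.92 kg

49.92


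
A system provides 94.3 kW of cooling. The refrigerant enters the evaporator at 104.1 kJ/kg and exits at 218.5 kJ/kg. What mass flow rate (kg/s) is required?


dh = 218.5 - 104.1 = 114.4 kJ/kg
m_dot = Q / dh = 94.3 / 114.4 = 0.8243 kg/s

0.8243


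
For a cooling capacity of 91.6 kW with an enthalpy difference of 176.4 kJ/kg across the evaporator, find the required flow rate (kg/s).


m_dot = Q / dh
m_dot = 91.6 / 176.4
m_dot = 0.5193 kg/s

0.5193


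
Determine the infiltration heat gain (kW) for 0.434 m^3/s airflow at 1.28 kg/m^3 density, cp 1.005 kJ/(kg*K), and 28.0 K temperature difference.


Q = V_dot * rho * cp * dT
Q = 0.434 * 1.28 * 1.005 * 28.0
Q = 15.632 kW

15.632


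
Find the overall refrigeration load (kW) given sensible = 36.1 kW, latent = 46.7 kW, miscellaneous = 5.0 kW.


Q_total = Q_s + Q_l + Q_misc
Q_total = 36.1 + 46.7 + 5.0
Q_total = 87.8 kW

87.8


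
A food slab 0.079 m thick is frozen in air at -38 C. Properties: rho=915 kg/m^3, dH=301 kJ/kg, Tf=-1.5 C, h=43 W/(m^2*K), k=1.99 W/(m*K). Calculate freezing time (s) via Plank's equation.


dT = -1.5 - (-38) = 36.5 K
term1 = a/(2h) = 0.079/(2*43) = 0.0009186046512
term2 = a^2/(8k) = 0.079^2/(8*1.99) = 0.0003920226131
t = rho*dH*1000/dT * (term1 + term2)
t = 915*301*1000/36.5 * (0.0009186046512 + 0.0003920226131)
t = 9889 s

9889


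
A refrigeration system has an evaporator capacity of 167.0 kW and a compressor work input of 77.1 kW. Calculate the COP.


COP = Q_evap / W
COP = 167.0 / 77.1
COP = 2.166

2.166


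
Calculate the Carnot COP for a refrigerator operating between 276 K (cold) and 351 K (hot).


dT = 351 - 276 = 75 K
COP_carnot = T_cold / dT = 276 / 75
COP_carnot = 3.68

3.68


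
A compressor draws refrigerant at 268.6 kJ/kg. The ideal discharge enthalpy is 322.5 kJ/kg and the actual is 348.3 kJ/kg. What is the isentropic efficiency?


dh_ideal = 322.5 - 268.6 = 53.9 kJ/kg
dh_actual = 348.3 - 268.6 = 79.7 kJ/kg
eta_s = dh_ideal / dh_actual = 53.9 / 79.7
eta_s = 0.6763

0.6763


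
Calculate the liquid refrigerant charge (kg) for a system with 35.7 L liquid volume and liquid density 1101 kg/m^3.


Charge = V * rho / 1000
Charge = 35.7 * 1101 / 1000
Charge = 39.31 kg

39.31


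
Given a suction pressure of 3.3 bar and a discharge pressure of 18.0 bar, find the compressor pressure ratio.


PR = P_high / P_low
PR = 18.0 / 3.3
PR = 5.455

5.455


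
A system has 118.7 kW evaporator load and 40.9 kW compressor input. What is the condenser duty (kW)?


Q_cond = Q_evap + W
Q_cond = 118.7 + 40.9
Q_cond = 159.6 kW

159.6


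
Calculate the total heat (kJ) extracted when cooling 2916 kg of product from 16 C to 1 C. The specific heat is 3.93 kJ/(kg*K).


dT = 16 - (1) = 15 K
Q = m * cp * dT = 2916 * 3.93 * 15
Q = 171898 kJ

171898


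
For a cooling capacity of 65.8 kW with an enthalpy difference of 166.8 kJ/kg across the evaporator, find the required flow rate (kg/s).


m_dot = Q / dh
m_dot = 65.8 / 166.8
m_dot = 0.3945 kg/s

0.3945


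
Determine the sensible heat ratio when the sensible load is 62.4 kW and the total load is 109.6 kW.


SHR = Q_sensible / Q_total
SHR = 62.4 / 109.6
SHR = 0.569

0.569


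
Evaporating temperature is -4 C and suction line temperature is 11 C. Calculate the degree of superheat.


Superheat = T_suction - T_evap
Superheat = 11 - (-4)
Superheat = 15 K

15


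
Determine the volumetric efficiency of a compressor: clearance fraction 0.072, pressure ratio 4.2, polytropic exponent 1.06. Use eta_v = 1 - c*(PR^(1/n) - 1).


PR^(1/n) = 4.2^(1/1.06) = 3.87231812
eta_v = 1 - 0.072 * (3.87231812 - 1)
eta_v = 0.7932

0.7932


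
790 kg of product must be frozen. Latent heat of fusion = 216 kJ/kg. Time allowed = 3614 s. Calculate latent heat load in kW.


Q_lat = m * h_fg / t
Q_lat = 790 * 216 / 3614
Q_lat = 47.22 kW

47.22


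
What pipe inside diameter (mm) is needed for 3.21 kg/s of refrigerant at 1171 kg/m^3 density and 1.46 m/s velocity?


A = m_dot / (rho * v) = 3.21 / (1171 * 1.46) = 0.0018775663 m^2
d = sqrt(4*A/pi) * 1000
d = 48.9 mm

48.9


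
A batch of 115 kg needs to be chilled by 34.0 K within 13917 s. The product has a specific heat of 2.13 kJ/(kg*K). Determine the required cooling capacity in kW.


Q = m * cp * dT / t
Q = 115 * 2.13 * 34.0 / 13917
Q = 0.598 kW

0.598


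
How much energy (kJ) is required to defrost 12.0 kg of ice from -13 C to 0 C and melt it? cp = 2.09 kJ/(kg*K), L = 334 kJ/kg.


Sensible heat = cp * dT = 2.09 * 13 = 27.17 kJ/kg
Total per kg = 27.17 + 334 = 361.17 kJ/kg
Q = m * total = 12.0 * 361.17
Q = 4334.0 kJ

4334.0


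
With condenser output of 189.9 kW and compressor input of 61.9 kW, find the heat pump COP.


COP_hp = Q_cond / W
COP_hp = 189.9 / 61.9
COP_hp = 3.068

3.068


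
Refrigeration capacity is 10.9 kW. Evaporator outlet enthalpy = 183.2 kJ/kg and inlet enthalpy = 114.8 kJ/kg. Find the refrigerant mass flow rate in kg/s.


dh = 183.2 - 114.8 = 68.4 kJ/kg
m_dot = Q / dh = 10.9 / 68.4 = 0.1594 kg/s

0.1594


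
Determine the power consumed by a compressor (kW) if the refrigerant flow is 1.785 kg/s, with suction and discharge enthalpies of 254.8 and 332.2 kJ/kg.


dh = 332.2 - 254.8 = 77.4 kJ/kg
W = m_dot * dh = 1.785 * 77.4 = 138.16 kW

138.16


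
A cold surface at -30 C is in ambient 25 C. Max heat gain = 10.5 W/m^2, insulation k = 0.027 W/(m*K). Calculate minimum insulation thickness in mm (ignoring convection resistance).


dT = 25 - (-30) = 55 K
thickness = k * dT / q_max * 1000
thickness = 0.027 * 55 / 10.5 * 1000
thickness = 141.4 mm

141.4


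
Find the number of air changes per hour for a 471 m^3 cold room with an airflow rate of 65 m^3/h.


ACH = flow / volume
ACH = 65 / 471
ACH = 0.138

0.138


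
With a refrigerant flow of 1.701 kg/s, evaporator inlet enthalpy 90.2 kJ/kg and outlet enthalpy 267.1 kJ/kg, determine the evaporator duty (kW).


dh = 267.1 - 90.2 = 176.9 kJ/kg
Q_evap = m_dot * dh = 1.701 * 176.9
Q_evap = 300.91 kW

300.91


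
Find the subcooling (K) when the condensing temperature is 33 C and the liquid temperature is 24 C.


Subcooling = T_cond - T_liquid
Subcooling = 33 - 24
Subcooling = 9 K

9


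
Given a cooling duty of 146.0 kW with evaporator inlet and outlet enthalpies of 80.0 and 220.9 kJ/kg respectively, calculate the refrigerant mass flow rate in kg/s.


dh = 220.9 - 80.0 = 140.9 kJ/kg
m_dot = Q / dh = 146.0 / 140.9 = 1.0362 kg/s

1.0362


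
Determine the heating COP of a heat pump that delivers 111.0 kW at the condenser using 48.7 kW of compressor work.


COP_hp = Q_cond / W
COP_hp = 111.0 / 48.7
COP_hp = 2.279

2.279


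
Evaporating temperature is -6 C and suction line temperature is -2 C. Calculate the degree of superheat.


Superheat = T_suction - T_evap
Superheat = -2 - (-6)
Superheat = 4 K

4


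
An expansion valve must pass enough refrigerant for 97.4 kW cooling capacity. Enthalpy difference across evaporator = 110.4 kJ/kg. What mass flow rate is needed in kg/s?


m_dot = Q / dh
m_dot = 97.4 / 110.4
m_dot = 0.8822 kg/s

0.8822


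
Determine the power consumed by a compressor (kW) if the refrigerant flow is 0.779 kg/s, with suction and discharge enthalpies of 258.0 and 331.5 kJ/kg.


dh = 331.5 - 258.0 = 73.5 kJ/kg
W = m_dot * dh = 0.779 * 73.5 = 57.26 kW

57.26


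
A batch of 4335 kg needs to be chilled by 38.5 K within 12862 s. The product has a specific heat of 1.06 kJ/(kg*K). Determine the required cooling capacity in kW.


Q = m * cp * dT / t
Q = 4335 * 1.06 * 38.5 / 12862
Q = 13.755 kW

13.755


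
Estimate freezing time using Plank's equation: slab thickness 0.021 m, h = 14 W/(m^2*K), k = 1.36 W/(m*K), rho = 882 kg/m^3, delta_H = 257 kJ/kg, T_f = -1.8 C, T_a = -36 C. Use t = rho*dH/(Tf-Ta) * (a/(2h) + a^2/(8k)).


dT = -1.8 - (-36) = 34.2 K
term1 = a/(2h) = 0.021/(2*14) = 0.00075
term2 = a^2/(8k) = 0.021^2/(8*1.36) = 0.00004053308824
t = rho*dH*1000/dT * (term1 + term2)
t = 882*257*1000/34.2 * (0.00075 + 0.00004053308824)
t = 5240 s

5240


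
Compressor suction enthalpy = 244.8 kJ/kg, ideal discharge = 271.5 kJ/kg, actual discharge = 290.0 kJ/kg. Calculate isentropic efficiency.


dh_ideal = 271.5 - 244.8 = 26.7 kJ/kg
dh_actual = 290.0 - 244.8 = 45.2 kJ/kg
eta_s = dh_ideal / dh_actual = 26.7 / 45.2
eta_s = 0.5907

0.5907


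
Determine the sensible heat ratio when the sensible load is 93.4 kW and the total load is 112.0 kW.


SHR = Q_sensible / Q_total
SHR = 93.4 / 112.0
SHR = 0.834

0.834


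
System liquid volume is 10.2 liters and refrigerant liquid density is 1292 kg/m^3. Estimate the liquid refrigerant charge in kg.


Charge = V * rho / 1000
Charge = 10.2 * 1292 / 1000
Charge = 13.18 kg

13.18


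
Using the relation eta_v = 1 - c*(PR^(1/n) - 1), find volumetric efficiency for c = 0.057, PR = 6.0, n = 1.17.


PR^(1/n) = 6.0^(1/1.17) = 4.62473166
eta_v = 1 - 0.057 * (4.62473166 - 1)
eta_v = 0.7934

0.7934


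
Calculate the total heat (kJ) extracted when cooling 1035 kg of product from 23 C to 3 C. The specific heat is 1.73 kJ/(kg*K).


dT = 23 - (3) = 20 K
Q = m * cp * dT = 1035 * 1.73 * 20
Q = 35811 kJ

35811


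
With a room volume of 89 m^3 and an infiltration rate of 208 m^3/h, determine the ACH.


ACH = flow / volume
ACH = 208 / 89
ACH = 2.337

2.337


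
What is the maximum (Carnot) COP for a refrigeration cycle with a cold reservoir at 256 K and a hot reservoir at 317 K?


dT = 317 - 256 = 61 K
COP_carnot = T_cold / dT = 256 / 61
COP_carnot = 4.197

4.197


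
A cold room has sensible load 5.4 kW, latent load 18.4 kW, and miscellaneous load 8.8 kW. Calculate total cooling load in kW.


Q_total = Q_s + Q_l + Q_misc
Q_total = 5.4 + 18.4 + 8.8
Q_total = 32.6 kW

32.6


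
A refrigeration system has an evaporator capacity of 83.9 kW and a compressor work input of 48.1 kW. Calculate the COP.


COP = Q_evap / W
COP = 83.9 / 48.1
COP = 1.744

1.744


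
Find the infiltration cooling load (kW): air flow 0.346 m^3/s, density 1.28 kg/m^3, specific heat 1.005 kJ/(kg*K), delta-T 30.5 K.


Q = V_dot * rho * cp * dT
Q = 0.346 * 1.28 * 1.005 * 30.5
Q = 13.575 kW

13.575


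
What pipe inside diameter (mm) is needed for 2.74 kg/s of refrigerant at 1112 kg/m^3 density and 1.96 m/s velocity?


A = m_dot / (rho * v) = 2.74 / (1112 * 1.96) = 0.001257157539 m^2
d = sqrt(4*A/pi) * 1000
d = 40.0 mm

40.0


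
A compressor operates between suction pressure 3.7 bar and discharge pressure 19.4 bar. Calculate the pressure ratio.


PR = P_high / P_low
PR = 19.4 / 3.7
PR = 5.243

5.243


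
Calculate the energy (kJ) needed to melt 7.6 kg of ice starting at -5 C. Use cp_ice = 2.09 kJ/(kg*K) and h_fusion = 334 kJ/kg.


Sensible heat = cp * dT = 2.09 * 5 = 10.45 kJ/kg
Total per kg = 10.45 + 334 = 344.45 kJ/kg
Q = m * total = 7.6 * 344.45
Q = 2617.8 kJ

2617.8


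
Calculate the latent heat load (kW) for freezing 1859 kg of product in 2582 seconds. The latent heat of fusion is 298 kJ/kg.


Q_lat = m * h_fg / t
Q_lat = 1859 * 298 / 2582
Q_lat = 214.56 kW

214.56


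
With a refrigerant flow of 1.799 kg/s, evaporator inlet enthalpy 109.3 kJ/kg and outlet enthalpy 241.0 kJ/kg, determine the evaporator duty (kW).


dh = 241.0 - 109.3 = 131.7 kJ/kg
Q_evap = m_dot * dh = 1.799 * 131.7
Q_evap = 236.93 kW

236.93


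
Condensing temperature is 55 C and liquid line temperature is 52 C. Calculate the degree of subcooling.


Subcooling = T_cond - T_liquid
Subcooling = 55 - 52
Subcooling = 3 K

3


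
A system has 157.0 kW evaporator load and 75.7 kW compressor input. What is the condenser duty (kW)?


Q_cond = Q_evap + W
Q_cond = 157.0 + 75.7
Q_cond = 232.7 kW

232.7


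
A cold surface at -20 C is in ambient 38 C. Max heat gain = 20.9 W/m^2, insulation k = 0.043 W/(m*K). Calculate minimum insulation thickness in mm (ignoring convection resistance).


dT = 38 - (-20) = 58 K
thickness = k * dT / q_max * 1000
thickness = 0.043 * 58 / 20.9 * 1000
thickness = 119.3 mm

119.3


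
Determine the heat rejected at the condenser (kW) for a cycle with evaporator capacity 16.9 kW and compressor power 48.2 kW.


Q_cond = Q_evap + W
Q_cond = 16.9 + 48.2
Q_cond = 65.1 kW

65.1


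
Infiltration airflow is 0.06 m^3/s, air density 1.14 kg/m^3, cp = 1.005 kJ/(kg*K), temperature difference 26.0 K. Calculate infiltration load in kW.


Q = V_dot * rho * cp * dT
Q = 0.06 * 1.14 * 1.005 * 26.0
Q = 1.787 kW

1.787


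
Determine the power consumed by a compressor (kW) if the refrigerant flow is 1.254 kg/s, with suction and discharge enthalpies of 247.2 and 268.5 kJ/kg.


dh = 268.5 - 247.2 = 21.3 kJ/kg
W = m_dot * dh = 1.254 * 21.3 = 26.71 kW

26.71


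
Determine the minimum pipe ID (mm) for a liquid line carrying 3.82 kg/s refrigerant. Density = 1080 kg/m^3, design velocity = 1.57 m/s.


A = m_dot / (rho * v) = 3.82 / (1080 * 1.57) = 0.002252889833 m^2
d = sqrt(4*A/pi) * 1000
d = 53.6 mm

53.6


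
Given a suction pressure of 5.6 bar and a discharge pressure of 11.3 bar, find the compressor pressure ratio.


PR = P_high / P_low
PR = 11.3 / 5.6
PR = 2.018

2.018


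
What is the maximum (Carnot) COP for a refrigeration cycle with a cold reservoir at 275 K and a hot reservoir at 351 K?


dT = 351 - 275 = 76 K
COP_carnot = T_cold / dT = 275 / 76
COP_carnot = 3.618

3.618


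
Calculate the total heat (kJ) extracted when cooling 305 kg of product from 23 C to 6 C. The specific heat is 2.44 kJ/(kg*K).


dT = 23 - (6) = 17 K
Q = m * cp * dT = 305 * 2.44 * 17
Q = 12651 kJ

12651


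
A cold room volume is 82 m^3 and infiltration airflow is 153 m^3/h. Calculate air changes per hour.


ACH = flow / volume
ACH = 153 / 82
ACH = 1.866

1.866


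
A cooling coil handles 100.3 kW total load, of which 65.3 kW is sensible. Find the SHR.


SHR = Q_sensible / Q_total
SHR = 65.3 / 100.3
SHR = 0.651

0.651


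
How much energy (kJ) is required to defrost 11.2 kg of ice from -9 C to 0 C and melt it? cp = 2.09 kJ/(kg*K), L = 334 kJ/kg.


Sensible heat = cp * dT = 2.09 * 9 = 18.81 kJ/kg
Total per kg = 18.81 + 334 = 352.81 kJ/kg
Q = m * total = 11.2 * 352.81
Q = 3951.5 kJ

3951.5


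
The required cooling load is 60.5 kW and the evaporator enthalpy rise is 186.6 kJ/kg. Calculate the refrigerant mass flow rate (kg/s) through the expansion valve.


m_dot = Q / dh
m_dot = 60.5 / 186.6
m_dot = 0.3242 kg/s

0.3242


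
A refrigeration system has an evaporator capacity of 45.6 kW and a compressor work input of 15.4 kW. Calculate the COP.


COP = Q_evap / W
COP = 45.6 / 15.4
COP = 2.961

2.961


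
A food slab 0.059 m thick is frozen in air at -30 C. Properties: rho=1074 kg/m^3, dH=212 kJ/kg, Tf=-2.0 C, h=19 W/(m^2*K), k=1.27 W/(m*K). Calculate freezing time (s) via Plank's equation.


dT = -2.0 - (-30) = 28.0 K
term1 = a/(2h) = 0.059/(2*19) = 0.001552631579
term2 = a^2/(8k) = 0.059^2/(8*1.27) = 0.0003426181102
t = rho*dH*1000/dT * (term1 + term2)
t = 1074*212*1000/28.0 * (0.001552631579 + 0.0003426181102)
t = 15412 s

15412


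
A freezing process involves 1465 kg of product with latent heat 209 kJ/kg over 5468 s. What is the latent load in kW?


Q_lat = m * h_fg / t
Q_lat = 1465 * 209 / 5468
Q_lat = 56.0 kW

56.0


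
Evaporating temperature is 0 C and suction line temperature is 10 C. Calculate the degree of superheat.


Superheat = T_suction - T_evap
Superheat = 10 - (0)
Superheat = 10 K

10


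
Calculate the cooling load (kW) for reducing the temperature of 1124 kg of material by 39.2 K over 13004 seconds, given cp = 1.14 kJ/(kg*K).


Q = m * cp * dT / t
Q = 1124 * 1.14 * 39.2 / 13004
Q = 3.863 kW

3.863


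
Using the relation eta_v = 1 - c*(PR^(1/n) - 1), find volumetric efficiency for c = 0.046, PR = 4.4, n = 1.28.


PR^(1/n) = 4.4^(1/1.28) = 3.18197969
eta_v = 1 - 0.046 * (3.18197969 - 1)
eta_v = 0.8996

0.8996


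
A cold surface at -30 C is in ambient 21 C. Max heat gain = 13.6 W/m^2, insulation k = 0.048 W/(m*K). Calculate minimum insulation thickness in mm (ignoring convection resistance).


dT = 21 - (-30) = 51 K
thickness = k * dT / q_max * 1000
thickness = 0.048 * 51 / 13.6 * 1000
thickness = 180.0 mm

180.0


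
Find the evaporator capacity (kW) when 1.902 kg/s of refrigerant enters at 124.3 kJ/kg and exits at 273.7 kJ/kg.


dh = 273.7 - 124.3 = 149.4 kJ/kg
Q_evap = m_dot * dh = 1.902 * 149.4
Q_evap = 284.16 kW

284.16


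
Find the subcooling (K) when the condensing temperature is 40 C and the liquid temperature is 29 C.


Subcooling = T_cond - T_liquid
Subcooling = 40 - 29
Subcooling = 11 K

11


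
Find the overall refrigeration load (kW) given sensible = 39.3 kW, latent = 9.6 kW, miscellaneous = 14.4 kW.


Q_total = Q_s + Q_l + Q_misc
Q_total = 39.3 + 9.6 + 14.4
Q_total = 63.3 kW

63.3


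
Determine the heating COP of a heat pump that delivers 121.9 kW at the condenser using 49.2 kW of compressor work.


COP_hp = Q_cond / W
COP_hp = 121.9 / 49.2
COP_hp = 2.478

2.478


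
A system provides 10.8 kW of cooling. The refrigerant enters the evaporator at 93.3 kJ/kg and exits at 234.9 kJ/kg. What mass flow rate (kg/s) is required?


dh = 234.9 - 93.3 = 141.6 kJ/kg
m_dot = Q / dh = 10.8 / 141.6 = 0.0763 kg/s

0.0763


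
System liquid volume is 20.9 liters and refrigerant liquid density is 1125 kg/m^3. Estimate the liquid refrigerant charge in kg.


Charge = V * rho / 1000
Charge = 20.9 * 1125 / 1000
Charge = 23.51 kg

23.51


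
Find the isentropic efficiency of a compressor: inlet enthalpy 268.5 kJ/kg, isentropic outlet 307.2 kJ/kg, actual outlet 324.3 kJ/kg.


dh_ideal = 307.2 - 268.5 = 38.7 kJ/kg
dh_actual = 324.3 - 268.5 = 55.8 kJ/kg
eta_s = dh_ideal / dh_actual = 38.7 / 55.8
eta_s = 0.6935

0.6935


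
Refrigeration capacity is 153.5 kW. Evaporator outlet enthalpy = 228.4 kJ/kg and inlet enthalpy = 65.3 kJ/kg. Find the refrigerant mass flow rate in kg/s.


dh = 228.4 - 65.3 = 163.1 kJ/kg
m_dot = Q / dh = 153.5 / 163.1 = 0.9411 kg/s

0.9411


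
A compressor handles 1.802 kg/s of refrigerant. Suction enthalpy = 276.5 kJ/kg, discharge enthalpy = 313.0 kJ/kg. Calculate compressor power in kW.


dh = 313.0 - 276.5 = 36.5 kJ/kg
W = m_dot * dh = 1.802 * 36.5 = 65.77 kW

65.77


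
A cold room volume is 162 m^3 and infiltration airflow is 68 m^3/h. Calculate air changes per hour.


ACH = flow / volume
ACH = 68 / 162
ACH = 0.42

0.42


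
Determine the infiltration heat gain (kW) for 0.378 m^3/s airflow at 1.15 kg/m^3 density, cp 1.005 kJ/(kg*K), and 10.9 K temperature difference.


Q = V_dot * rho * cp * dT
Q = 0.378 * 1.15 * 1.005 * 10.9
Q = 4.762 kW

4.762


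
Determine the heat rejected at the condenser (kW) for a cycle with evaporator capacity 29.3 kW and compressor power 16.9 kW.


Q_cond = Q_evap + W
Q_cond = 29.3 + 16.9
Q_cond = 46.2 kW

46.2


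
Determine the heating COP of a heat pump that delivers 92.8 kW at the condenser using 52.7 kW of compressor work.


COP_hp = Q_cond / W
COP_hp = 92.8 / 52.7
COP_hp = 1.761

1.761


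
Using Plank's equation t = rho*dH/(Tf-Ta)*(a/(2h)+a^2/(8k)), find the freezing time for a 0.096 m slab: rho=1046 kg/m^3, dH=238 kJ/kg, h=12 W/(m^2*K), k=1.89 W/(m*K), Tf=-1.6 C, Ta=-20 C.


dT = -1.6 - (-20) = 18.4 K
term1 = a/(2h) = 0.096/(2*12) = 0.004
term2 = a^2/(8k) = 0.096^2/(8*1.89) = 0.0006095238095
t = rho*dH*1000/dT * (term1 + term2)
t = 1046*238*1000/18.4 * (0.004 + 0.0006095238095)
t = 62366 s

62366


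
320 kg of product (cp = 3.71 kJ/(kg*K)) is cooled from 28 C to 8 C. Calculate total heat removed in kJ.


dT = 28 - (8) = 20 K
Q = m * cp * dT = 320 * 3.71 * 20
Q = 23744 kJ

23744


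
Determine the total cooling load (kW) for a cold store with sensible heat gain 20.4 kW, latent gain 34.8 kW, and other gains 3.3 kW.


Q_total = Q_s + Q_l + Q_misc
Q_total = 20.4 + 34.8 + 3.3
Q_total = 58.5 kW

58.5


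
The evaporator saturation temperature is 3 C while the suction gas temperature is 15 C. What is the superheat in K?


Superheat = T_suction - T_evap
Superheat = 15 - (3)
Superheat = 12 K

12


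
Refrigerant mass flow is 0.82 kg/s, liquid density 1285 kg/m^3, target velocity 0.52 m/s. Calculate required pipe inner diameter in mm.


A = m_dot / (rho * v) = 0.82 / (1285 * 0.52) = 0.001227177492 m^2
d = sqrt(4*A/pi) * 1000
d = 39.5 mm

39.5


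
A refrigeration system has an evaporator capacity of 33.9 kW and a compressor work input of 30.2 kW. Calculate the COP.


COP = Q_evap / W
COP = 33.9 / 30.2
COP = 1.123

1.123


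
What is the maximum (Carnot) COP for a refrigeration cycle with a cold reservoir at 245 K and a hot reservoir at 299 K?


dT = 299 - 245 = 54 K
COP_carnot = T_cold / dT = 245 / 54
COP_carnot = 4.537

4.537


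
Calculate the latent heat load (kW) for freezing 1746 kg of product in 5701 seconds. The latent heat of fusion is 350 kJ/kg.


Q_lat = m * h_fg / t
Q_lat = 1746 * 350 / 5701
Q_lat = 107.19 kW

107.19


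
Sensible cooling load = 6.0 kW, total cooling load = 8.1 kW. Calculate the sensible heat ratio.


SHR = Q_sensible / Q_total
SHR = 6.0 / 8.1
SHR = 0.741

0.741


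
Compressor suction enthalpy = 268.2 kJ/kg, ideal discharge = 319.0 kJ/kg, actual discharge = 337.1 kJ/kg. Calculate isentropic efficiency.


dh_ideal = 319.0 - 268.2 = 50.8 kJ/kg
dh_actual = 337.1 - 268.2 = 68.9 kJ/kg
eta_s = dh_ideal / dh_actual = 50.8 / 68.9
eta_s = 0.7373

0.7373


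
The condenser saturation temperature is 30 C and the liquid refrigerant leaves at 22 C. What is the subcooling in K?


Subcooling = T_cond - T_liquid
Subcooling = 30 - 22
Subcooling = 8 K

8


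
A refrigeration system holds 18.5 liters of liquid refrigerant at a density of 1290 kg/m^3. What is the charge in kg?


Charge = V * rho / 1000
Charge = 18.5 * 1290 / 1000
Charge = 23.87 kg

23.87


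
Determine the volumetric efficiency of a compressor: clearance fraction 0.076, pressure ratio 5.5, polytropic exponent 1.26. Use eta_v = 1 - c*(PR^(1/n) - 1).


PR^(1/n) = 5.5^(1/1.26) = 3.86891721
eta_v = 1 - 0.076 * (3.86891721 - 1)
eta_v = 0.782

0.782


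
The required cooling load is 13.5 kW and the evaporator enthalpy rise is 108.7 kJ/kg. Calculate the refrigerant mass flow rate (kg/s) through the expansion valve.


m_dot = Q / dh
m_dot = 13.5 / 108.7
m_dot = 0.1242 kg/s

0.1242


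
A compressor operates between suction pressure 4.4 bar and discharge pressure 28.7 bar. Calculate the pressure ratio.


PR = P_high / P_low
PR = 28.7 / 4.4
PR = 6.523

6.523


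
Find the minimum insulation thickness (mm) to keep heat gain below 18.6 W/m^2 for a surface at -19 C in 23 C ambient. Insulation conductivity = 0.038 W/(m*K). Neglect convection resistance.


dT = 23 - (-19) = 42 K
thickness = k * dT / q_max * 1000
thickness = 0.038 * 42 / 18.6 * 1000
thickness = 85.8 mm

85.8


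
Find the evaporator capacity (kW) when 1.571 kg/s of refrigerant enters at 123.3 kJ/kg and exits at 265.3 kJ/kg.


dh = 265.3 - 123.3 = 142.0 kJ/kg
Q_evap = m_dot * dh = 1.571 * 142.0
Q_evap = 223.08 kW

223.08


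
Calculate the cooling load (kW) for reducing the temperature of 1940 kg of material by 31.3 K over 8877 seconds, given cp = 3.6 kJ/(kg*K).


Q = m * cp * dT / t
Q = 1940 * 3.6 * 31.3 / 8877
Q = 24.625 kW

24.625


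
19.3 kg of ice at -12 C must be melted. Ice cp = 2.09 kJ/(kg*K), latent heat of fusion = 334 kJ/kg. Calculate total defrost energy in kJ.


Sensible heat = cp * dT = 2.09 * 12 = 25.08 kJ/kg
Total per kg = 25.08 + 334 = 359.08 kJ/kg
Q = m * total = 19.3 * 359.08
Q = 6930.2 kJ

6930.2


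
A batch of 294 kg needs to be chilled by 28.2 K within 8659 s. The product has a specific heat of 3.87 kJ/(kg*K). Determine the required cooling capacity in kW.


Q = m * cp * dT / t
Q = 294 * 3.87 * 28.2 / 8659
Q = 3.705 kW

3.705


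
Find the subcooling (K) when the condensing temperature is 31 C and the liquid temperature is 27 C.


Subcooling = T_cond - T_liquid
Subcooling = 31 - 27
Subcooling = 4 K

4


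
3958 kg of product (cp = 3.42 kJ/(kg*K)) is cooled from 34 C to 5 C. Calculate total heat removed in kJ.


dT = 34 - (5) = 29 K
Q = m * cp * dT = 3958 * 3.42 * 29
Q = 392554 kJ

392554


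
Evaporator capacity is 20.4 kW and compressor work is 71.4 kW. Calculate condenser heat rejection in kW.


Q_cond = Q_evap + W
Q_cond = 20.4 + 71.4
Q_cond = 91.8 kW

91.8


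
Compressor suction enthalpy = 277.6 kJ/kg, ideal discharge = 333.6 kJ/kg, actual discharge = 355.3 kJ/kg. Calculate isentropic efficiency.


dh_ideal = 333.6 - 277.6 = 56.0 kJ/kg
dh_actual = 355.3 - 277.6 = 77.7 kJ/kg
eta_s = dh_ideal / dh_actual = 56.0 / 77.7
eta_s = 0.7207

0.7207


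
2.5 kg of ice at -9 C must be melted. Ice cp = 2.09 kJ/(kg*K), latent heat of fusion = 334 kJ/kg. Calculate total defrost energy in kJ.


Sensible heat = cp * dT = 2.09 * 9 = 18.81 kJ/kg
Total per kg = 18.81 + 334 = 352.81 kJ/kg
Q = m * total = 2.5 * 352.81
Q = 882.0 kJ

882.0


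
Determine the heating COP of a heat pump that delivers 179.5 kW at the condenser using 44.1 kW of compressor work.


COP_hp = Q_cond / W
COP_hp = 179.5 / 44.1
COP_hp = 4.07

4.07


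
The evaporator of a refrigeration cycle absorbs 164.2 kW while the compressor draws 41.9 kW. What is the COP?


COP = Q_evap / W
COP = 164.2 / 41.9
COP = 3.919

3.919


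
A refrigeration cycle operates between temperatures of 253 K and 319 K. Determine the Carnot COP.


dT = 319 - 253 = 66 K
COP_carnot = T_cold / dT = 253 / 66
COP_carnot = 3.833

3.833


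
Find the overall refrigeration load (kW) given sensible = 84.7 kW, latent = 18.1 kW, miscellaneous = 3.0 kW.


Q_total = Q_s + Q_l + Q_misc
Q_total = 84.7 + 18.1 + 3.0
Q_total = 105.8 kW

105.8


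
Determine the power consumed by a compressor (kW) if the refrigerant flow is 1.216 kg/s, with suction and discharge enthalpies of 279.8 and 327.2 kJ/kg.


dh = 327.2 - 279.8 = 47.4 kJ/kg
W = m_dot * dh = 1.216 * 47.4 = 57.64 kW

57.64


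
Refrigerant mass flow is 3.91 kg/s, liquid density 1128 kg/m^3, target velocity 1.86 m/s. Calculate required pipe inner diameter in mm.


A = m_dot / (rho * v) = 3.91 / (1128 * 1.86) = 0.001863608633 m^2
d = sqrt(4*A/pi) * 1000
d = 48.7 mm

48.7


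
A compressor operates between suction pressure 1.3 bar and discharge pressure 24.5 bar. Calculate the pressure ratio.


PR = P_high / P_low
PR = 24.5 / 1.3
PR = 18.846

18.846


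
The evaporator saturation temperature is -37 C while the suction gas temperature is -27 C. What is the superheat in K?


Superheat = T_suction - T_evap
Superheat = -27 - (-37)
Superheat = 10 K

10


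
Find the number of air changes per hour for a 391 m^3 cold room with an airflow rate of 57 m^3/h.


ACH = flow / volume
ACH = 57 / 391
ACH = 0.146

0.146


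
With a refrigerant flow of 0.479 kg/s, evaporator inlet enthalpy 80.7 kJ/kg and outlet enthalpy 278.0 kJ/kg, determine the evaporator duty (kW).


dh = 278.0 - 80.7 = 197.3 kJ/kg
Q_evap = m_dot * dh = 0.479 * 197.3
Q_evap = 94.51 kW

94.51


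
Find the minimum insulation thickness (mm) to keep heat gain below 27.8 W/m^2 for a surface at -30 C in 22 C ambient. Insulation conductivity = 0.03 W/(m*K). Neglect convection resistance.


dT = 22 - (-30) = 52 K
thickness = k * dT / q_max * 1000
thickness = 0.03 * 52 / 27.8 * 1000
thickness = 56.1 mm

56.1


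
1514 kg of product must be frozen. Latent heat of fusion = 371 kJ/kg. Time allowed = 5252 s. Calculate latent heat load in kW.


Q_lat = m * h_fg / t
Q_lat = 1514 * 371 / 5252
Q_lat = 106.95 kW

106.95


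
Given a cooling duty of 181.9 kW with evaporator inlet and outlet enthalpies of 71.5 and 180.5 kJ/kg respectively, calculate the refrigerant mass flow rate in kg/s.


dh = 180.5 - 71.5 = 109.0 kJ/kg
m_dot = Q / dh = 181.9 / 109.0 = 1.6688 kg/s

1.6688


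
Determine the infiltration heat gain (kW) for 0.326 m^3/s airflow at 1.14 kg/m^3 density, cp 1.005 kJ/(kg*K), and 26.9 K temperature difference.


Q = V_dot * rho * cp * dT
Q = 0.326 * 1.14 * 1.005 * 26.9
Q = 10.047 kW

10.047


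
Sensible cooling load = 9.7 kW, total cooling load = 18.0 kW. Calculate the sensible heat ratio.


SHR = Q_sensible / Q_total
SHR = 9.7 / 18.0
SHR = 0.539

0.539


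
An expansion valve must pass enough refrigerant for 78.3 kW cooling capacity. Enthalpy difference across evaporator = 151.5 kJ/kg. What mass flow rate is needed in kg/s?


m_dot = Q / dh
m_dot = 78.3 / 151.5
m_dot = 0.5168 kg/s

0.5168


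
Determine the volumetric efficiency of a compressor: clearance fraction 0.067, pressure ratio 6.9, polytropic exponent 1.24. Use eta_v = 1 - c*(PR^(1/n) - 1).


PR^(1/n) = 6.9^(1/1.24) = 4.74778673
eta_v = 1 - 0.067 * (4.74778673 - 1)
eta_v = 0.7489

0.7489


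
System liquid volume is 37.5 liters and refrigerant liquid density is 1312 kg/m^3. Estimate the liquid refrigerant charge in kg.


Charge = V * rho / 1000
Charge = 37.5 * 1312 / 1000
Charge = 49.2 kg

49.2


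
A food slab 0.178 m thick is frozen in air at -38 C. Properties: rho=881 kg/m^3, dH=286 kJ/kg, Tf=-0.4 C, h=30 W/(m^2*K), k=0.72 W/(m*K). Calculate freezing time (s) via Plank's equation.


dT = -0.4 - (-38) = 37.6 K
term1 = a/(2h) = 0.178/(2*30) = 0.002966666667
term2 = a^2/(8k) = 0.178^2/(8*0.72) = 0.005500694444
t = rho*dH*1000/dT * (term1 + term2)
t = 881*286*1000/37.6 * (0.002966666667 + 0.005500694444)
t = 56742 s

56742


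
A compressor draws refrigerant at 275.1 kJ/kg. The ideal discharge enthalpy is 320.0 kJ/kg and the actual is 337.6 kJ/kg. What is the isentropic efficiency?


dh_ideal = 320.0 - 275.1 = 44.9 kJ/kg
dh_actual = 337.6 - 275.1 = 62.5 kJ/kg
eta_s = dh_ideal / dh_actual = 44.9 / 62.5
eta_s = 0.7184

0.7184


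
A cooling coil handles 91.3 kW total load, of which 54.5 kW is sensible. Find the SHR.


SHR = Q_sensible / Q_total
SHR = 54.5 / 91.3
SHR = 0.597

0.597


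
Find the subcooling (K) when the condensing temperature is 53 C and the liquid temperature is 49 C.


Subcooling = T_cond - T_liquid
Subcooling = 53 - 49
Subcooling = 4 K

4


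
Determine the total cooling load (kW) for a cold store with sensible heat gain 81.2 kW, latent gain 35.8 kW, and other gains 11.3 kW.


Q_total = Q_s + Q_l + Q_misc
Q_total = 81.2 + 35.8 + 11.3
Q_total = 128.3 kW

128.3


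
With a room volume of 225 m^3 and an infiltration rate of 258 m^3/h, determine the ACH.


ACH = flow / volume
ACH = 258 / 225
ACH = 1.147

1.147


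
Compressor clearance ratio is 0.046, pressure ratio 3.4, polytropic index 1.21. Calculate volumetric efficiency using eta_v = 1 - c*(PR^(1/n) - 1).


PR^(1/n) = 3.4^(1/1.21) = 2.74940536
eta_v = 1 - 0.046 * (2.74940536 - 1)
eta_v = 0.9195

0.9195


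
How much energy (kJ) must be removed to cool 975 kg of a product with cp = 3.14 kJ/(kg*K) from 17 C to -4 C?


dT = 17 - (-4) = 21 K
Q = m * cp * dT = 975 * 3.14 * 21
Q = 64292 kJ

64292


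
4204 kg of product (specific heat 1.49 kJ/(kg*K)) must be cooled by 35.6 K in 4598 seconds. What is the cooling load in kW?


Q = m * cp * dT / t
Q = 4204 * 1.49 * 35.6 / 4598
Q = 48.499 kW

48.499


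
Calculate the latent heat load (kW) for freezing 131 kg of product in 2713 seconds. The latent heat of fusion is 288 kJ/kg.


Q_lat = m * h_fg / t
Q_lat = 131 * 288 / 2713
Q_lat = 13.91 kW

13.91


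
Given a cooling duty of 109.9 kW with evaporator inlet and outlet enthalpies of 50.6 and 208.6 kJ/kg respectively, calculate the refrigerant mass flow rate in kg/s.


dh = 208.6 - 50.6 = 158.0 kJ/kg
m_dot = Q / dh = 109.9 / 158.0 = 0.6956 kg/s

0.6956


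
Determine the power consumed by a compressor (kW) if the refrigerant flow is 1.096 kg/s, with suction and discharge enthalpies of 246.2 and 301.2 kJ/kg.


dh = 301.2 - 246.2 = 55.0 kJ/kg
W = m_dot * dh = 1.096 * 55.0 = 60.28 kW

60.28


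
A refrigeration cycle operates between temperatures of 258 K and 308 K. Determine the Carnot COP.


dT = 308 - 258 = 50 K
COP_carnot = T_cold / dT = 258 / 50
COP_carnot = 5.16

5.16


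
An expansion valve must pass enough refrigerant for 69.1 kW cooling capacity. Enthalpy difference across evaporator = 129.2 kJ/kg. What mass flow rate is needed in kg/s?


m_dot = Q / dh
m_dot = 69.1 / 129.2
m_dot = 0.5348 kg/s

0.5348


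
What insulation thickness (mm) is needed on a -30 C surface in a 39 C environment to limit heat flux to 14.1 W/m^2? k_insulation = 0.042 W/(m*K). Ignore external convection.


dT = 39 - (-30) = 69 K
thickness = k * dT / q_max * 1000
thickness = 0.042 * 69 / 14.1 * 1000
thickness = 205.5 mm

205.5


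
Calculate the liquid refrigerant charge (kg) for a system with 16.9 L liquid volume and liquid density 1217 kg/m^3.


Charge = V * rho / 1000
Charge = 16.9 * 1217 / 1000
Charge = 20.57 kg

20.57


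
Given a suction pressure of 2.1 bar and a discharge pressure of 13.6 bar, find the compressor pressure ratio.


PR = P_high / P_low
PR = 13.6 / 2.1
PR = 6.476

6.476


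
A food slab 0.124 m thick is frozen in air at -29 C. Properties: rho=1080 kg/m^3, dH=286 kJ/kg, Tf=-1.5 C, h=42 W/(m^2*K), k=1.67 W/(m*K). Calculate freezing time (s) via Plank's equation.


dT = -1.5 - (-29) = 27.5 K
term1 = a/(2h) = 0.124/(2*42) = 0.001476190476
term2 = a^2/(8k) = 0.124^2/(8*1.67) = 0.001150898204
t = rho*dH*1000/dT * (term1 + term2)
t = 1080*286*1000/27.5 * (0.001476190476 + 0.001150898204)
t = 29507 s

29507


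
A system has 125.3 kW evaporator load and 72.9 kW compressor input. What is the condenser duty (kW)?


Q_cond = Q_evap + W
Q_cond = 125.3 + 72.9
Q_cond = 198.2 kW

198.2


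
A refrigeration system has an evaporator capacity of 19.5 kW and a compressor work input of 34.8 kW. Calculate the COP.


COP = Q_evap / W
COP = 19.5 / 34.8
COP = 0.56

0.56


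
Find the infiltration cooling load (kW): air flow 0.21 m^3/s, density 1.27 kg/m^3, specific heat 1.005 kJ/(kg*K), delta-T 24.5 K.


Q = V_dot * rho * cp * dT
Q = 0.21 * 1.27 * 1.005 * 24.5
Q = 6.567 kW

6.567


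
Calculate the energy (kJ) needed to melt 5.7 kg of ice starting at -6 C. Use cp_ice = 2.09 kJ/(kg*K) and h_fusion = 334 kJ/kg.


Sensible heat = cp * dT = 2.09 * 6 = 12.54 kJ/kg
Total per kg = 12.54 + 334 = 346.54 kJ/kg
Q = m * total = 5.7 * 346.54
Q = 1975.3 kJ

1975.3


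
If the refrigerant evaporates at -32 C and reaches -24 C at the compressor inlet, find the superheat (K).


Superheat = T_suction - T_evap
Superheat = -24 - (-32)
Superheat = 8 K

8


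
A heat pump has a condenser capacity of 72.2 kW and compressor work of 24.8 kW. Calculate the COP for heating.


COP_hp = Q_cond / W
COP_hp = 72.2 / 24.8
COP_hp = 2.911

2.911


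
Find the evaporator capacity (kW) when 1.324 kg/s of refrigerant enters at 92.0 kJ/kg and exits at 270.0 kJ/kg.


dh = 270.0 - 92.0 = 178.0 kJ/kg
Q_evap = m_dot * dh = 1.324 * 178.0
Q_evap = 235.67 kW

235.67


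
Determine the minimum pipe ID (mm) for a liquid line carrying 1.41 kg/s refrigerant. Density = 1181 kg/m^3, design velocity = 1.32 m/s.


A = m_dot / (rho * v) = 1.41 / (1181 * 1.32) = 0.000904472327 m^2
d = sqrt(4*A/pi) * 1000
d = 33.9 mm

33.9


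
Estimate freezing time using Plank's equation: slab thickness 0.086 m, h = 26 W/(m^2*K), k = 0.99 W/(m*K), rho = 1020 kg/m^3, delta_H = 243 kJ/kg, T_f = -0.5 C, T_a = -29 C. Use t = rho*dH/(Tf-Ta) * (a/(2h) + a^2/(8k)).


dT = -0.5 - (-29) = 28.5 K
term1 = a/(2h) = 0.086/(2*26) = 0.001653846154
term2 = a^2/(8k) = 0.086^2/(8*0.99) = 0.0009338383838
t = rho*dH*1000/dT * (term1 + term2)
t = 1020*243*1000/28.5 * (0.001653846154 + 0.0009338383838)
t = 22505 s

22505


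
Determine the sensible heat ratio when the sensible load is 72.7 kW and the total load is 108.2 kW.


SHR = Q_sensible / Q_total
SHR = 72.7 / 108.2
SHR = 0.672

0.672


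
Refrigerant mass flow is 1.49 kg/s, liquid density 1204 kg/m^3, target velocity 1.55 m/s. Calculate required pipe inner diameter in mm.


A = m_dot / (rho * v) = 1.49 / (1204 * 1.55) = 0.0007984138892 m^2
d = sqrt(4*A/pi) * 1000
d = 31.9 mm

31.9


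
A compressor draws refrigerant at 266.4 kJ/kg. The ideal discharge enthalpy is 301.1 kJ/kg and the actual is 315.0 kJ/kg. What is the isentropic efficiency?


dh_ideal = 301.1 - 266.4 = 34.7 kJ/kg
dh_actual = 315.0 - 266.4 = 48.6 kJ/kg
eta_s = dh_ideal / dh_actual = 34.7 / 48.6
eta_s = 0.714

0.714


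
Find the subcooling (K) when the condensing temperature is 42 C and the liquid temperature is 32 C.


Subcooling = T_cond - T_liquid
Subcooling = 42 - 32
Subcooling = 10 K

10


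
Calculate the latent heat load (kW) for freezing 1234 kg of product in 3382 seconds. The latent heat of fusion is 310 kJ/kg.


Q_lat = m * h_fg / t
Q_lat = 1234 * 310 / 3382
Q_lat = 113.11 kW

113.11


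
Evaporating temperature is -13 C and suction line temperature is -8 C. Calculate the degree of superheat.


Superheat = T_suction - T_evap
Superheat = -8 - (-13)
Superheat = 5 K

5
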